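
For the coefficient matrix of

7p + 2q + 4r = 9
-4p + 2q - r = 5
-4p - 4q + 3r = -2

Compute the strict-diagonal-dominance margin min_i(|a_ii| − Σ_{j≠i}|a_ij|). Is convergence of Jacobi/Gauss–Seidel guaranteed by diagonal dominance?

row 1: |7| − (2+4) = 1
row 2: |2| − (4+1) = -3
row 3: |3| − (4+4) = -5
minimum over rows = -5 → not strictly diagonally dominant

-5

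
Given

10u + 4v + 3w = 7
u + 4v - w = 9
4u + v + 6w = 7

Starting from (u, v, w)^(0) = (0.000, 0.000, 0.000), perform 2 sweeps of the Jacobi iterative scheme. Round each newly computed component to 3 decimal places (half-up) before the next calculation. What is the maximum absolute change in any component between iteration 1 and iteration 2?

Iteration 1:
  u = (7 - (4)·0.000 - (3)·0.000) / (10) = 0.700
  v = (9 - (1)·0.000 - (-1)·0.000) / (4) = 2.250
  w = (7 - (4)·0.000 - (1)·0.000) / (6) = 1.167
Iteration 2:
  u = (7 - (4)·2.250 - (3)·1.167) / (10) = -0.550
  v = (9 - (1)·0.700 - (-1)·1.167) / (4) = 2.367
  w = (7 - (4)·0.700 - (1)·2.250) / (6) = 0.325
Change: (-1.250, 0.117, -0.842) → max |·| = 1.250

1.250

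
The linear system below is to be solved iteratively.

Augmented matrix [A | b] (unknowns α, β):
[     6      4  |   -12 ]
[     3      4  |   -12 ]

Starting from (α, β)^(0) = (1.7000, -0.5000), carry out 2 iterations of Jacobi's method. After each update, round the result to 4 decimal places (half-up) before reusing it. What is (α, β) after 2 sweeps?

Iteration 1:
  α = (-12 - (4)·-0.5000) / (6) = -1.6667
  β = (-12 - (3)·1.7000) / (4) = -4.2750
Iteration 2:
  α = (-12 - (4)·-4.2750) / (6) = 0.8500
  β = (-12 - (3)·-1.6667) / (4) = -1.7500

(0.8500, -1.7500)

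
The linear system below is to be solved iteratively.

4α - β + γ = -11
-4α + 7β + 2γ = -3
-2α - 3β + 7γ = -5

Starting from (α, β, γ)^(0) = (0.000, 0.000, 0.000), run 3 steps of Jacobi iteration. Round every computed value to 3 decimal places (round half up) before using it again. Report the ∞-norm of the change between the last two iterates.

0.565

Iteration 1:
  α = (-11 - (-1)·0.000 - (1)·0.000) / (4) = -2.750
  β = (-3 - (-4)·0.000 - (2)·0.000) / (7) = -0.429
  γ = (-5 - (-2)·0.000 - (-3)·0.000) / (7) = -0.714
Iteration 2:
  α = (-11 - (-1)·-0.429 - (1)·-0.714) / (4) = -2.679
  β = (-3 - (-4)·-2.750 - (2)·-0.714) / (7) = -1.796
  γ = (-5 - (-2)·-2.750 - (-3)·-0.429) / (7) = -1.684
Iteration 3:
  α = (-11 - (-1)·-1.796 - (1)·-1.684) / (4) = -2.778
  β = (-3 - (-4)·-2.679 - (2)·-1.684) / (7) = -1.478
  γ = (-5 - (-2)·-2.679 - (-3)·-1.796) / (7) = -2.249
Change: (-0.099, 0.318, -0.565) → max |·| = 0.565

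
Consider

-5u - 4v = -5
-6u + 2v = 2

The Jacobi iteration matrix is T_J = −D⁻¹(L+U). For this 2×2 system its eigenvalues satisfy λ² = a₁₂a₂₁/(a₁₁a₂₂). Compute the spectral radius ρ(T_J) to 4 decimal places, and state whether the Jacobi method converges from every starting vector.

1.5492

a₁₂a₂₁/(a₁₁a₂₂) = (-4)·(-6) / ((-5)·(2)) = -2.400000
ρ = √|-2.400000| = √2.400000 = 1.5492
ρ > 1, so Jacobi diverges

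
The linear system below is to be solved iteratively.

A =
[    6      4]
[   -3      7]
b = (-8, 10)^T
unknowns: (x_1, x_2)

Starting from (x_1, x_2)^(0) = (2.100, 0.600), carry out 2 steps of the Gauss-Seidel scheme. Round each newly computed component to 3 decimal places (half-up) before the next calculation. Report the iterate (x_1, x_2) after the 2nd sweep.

(-1.791, 0.661)

Iteration 1:
  x_1 = (-8 - (4)·0.600) / (6) = -1.733
  x_2 = (10 - (-3)·-1.733) / (7) = 0.686
Iteration 2:
  x_1 = (-8 - (4)·0.686) / (6) = -1.791
  x_2 = (10 - (-3)·-1.791) / (7) = 0.661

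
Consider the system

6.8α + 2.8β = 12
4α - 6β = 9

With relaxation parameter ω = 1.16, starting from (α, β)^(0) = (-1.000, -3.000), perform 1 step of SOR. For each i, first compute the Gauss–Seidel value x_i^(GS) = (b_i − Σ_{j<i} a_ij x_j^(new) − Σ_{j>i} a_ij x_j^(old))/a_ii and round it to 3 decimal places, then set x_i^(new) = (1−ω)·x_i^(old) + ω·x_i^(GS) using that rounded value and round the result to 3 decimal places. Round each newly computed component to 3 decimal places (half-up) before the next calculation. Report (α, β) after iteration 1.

(3.640, 1.555)

Iteration 1:
  α: GS value = (12 - (2.8)·-3.000) / (6.8) = 3.000;  α ← (1−ω)·-1.000 + ω·3.000 = 3.640
  β: GS value = (9 - (4)·3.640) / (-6) = 0.927;  β ← (1−ω)·-3.000 + ω·0.927 = 1.555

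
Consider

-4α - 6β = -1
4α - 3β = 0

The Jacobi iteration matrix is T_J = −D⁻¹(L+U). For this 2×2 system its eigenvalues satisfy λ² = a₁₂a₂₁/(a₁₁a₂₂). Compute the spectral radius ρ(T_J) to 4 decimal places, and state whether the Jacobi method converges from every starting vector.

1.4142

a₁₂a₂₁/(a₁₁a₂₂) = (-6)·(4) / ((-4)·(-3)) = -2.000000
ρ = √|-2.000000| = √2.000000 = 1.4142
ρ > 1, so Jacobi diverges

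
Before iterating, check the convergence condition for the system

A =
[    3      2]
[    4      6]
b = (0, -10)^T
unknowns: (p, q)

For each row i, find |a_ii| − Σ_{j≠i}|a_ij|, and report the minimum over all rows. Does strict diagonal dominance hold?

1

row 1: |3| − (2) = 1
row 2: |6| − (4) = 2
minimum over rows = 1 → strictly diagonally dominant (convergence guaranteed)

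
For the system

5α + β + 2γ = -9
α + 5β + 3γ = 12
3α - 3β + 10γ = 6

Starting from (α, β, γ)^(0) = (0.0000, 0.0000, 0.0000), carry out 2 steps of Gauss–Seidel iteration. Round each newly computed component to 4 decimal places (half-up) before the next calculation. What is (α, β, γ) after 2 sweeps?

(-3.1392, 1.8470, 2.0959)

Iteration 1:
  α = (-9 - (1)·0.0000 - (2)·0.0000) / (5) = -1.8000
  β = (12 - (1)·-1.8000 - (3)·0.0000) / (5) = 2.7600
  γ = (6 - (3)·-1.8000 - (-3)·2.7600) / (10) = 1.9680
Iteration 2:
  α = (-9 - (1)·2.7600 - (2)·1.9680) / (5) = -3.1392
  β = (12 - (1)·-3.1392 - (3)·1.9680) / (5) = 1.8470
  γ = (6 - (3)·-3.1392 - (-3)·1.8470) / (10) = 2.0959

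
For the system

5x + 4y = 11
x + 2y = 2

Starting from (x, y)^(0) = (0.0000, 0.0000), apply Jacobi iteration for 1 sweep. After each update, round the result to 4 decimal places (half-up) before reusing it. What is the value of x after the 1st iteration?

2.2000

Iteration 1:
  x = (11 - (4)·0.0000) / (5) = 2.2000
  y = (2 - (1)·0.0000) / (2) = 1.0000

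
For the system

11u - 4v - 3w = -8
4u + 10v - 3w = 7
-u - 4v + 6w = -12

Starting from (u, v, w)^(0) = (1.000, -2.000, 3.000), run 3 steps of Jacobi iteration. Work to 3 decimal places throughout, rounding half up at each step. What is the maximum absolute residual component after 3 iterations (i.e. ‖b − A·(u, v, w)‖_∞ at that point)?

3.138

Iteration 1:
  u = (-8 - (-4)·-2.000 - (-3)·3.000) / (11) = -0.636
  v = (7 - (4)·1.000 - (-3)·3.000) / (10) = 1.200
  w = (-12 - (-1)·1.000 - (-4)·-2.000) / (6) = -3.167
Iteration 2:
  u = (-8 - (-4)·1.200 - (-3)·-3.167) / (11) = -1.155
  v = (7 - (4)·-0.636 - (-3)·-3.167) / (10) = 0.004
  w = (-12 - (-1)·-0.636 - (-4)·1.200) / (6) = -1.306
Iteration 3:
  u = (-8 - (-4)·0.004 - (-3)·-1.306) / (11) = -1.082
  v = (7 - (4)·-1.155 - (-3)·-1.306) / (10) = 0.770
  w = (-12 - (-1)·-1.155 - (-4)·0.004) / (6) = -2.190
Residual b − A·x = (0.412, -2.942, 3.138); ∞-norm = 3.138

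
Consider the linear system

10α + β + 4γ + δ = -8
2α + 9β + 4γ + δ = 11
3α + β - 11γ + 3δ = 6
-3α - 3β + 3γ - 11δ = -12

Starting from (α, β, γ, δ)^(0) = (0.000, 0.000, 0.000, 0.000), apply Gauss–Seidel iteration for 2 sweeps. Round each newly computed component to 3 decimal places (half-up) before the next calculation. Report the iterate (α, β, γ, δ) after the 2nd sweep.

Iteration 1:
  α = (-8 - (1)·0.000 - (4)·0.000 - (1)·0.000) / (10) = -0.800
  β = (11 - (2)·-0.800 - (4)·0.000 - (1)·0.000) / (9) = 1.400
  γ = (6 - (3)·-0.800 - (1)·1.400 - (3)·0.000) / (-11) = -0.636
  δ = (-12 - (-3)·-0.800 - (-3)·1.400 - (3)·-0.636) / (-11) = 0.754
Iteration 2:
  α = (-8 - (1)·1.400 - (4)·-0.636 - (1)·0.754) / (10) = -0.761
  β = (11 - (2)·-0.761 - (4)·-0.636 - (1)·0.754) / (9) = 1.590
  γ = (6 - (3)·-0.761 - (1)·1.590 - (3)·0.754) / (-11) = -0.403
  δ = (-12 - (-3)·-0.761 - (-3)·1.590 - (3)·-0.403) / (-11) = 0.755

(-0.761, 1.590, -0.403, 0.755)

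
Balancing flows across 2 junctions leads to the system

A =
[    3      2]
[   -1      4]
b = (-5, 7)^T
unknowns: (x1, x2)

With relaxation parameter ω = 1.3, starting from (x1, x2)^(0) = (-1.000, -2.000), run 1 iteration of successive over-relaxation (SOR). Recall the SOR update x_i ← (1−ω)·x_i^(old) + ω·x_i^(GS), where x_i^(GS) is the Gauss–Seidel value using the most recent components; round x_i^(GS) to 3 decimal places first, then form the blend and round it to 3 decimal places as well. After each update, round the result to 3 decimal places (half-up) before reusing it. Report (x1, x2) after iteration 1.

Iteration 1:
  x1: GS value = (-5 - (2)·-2.000) / (3) = -0.333;  x1 ← (1−ω)·-1.000 + ω·-0.333 = -0.133
  x2: GS value = (7 - (-1)·-0.133) / (4) = 1.717;  x2 ← (1−ω)·-2.000 + ω·1.717 = 2.832

(-0.133, 2.832)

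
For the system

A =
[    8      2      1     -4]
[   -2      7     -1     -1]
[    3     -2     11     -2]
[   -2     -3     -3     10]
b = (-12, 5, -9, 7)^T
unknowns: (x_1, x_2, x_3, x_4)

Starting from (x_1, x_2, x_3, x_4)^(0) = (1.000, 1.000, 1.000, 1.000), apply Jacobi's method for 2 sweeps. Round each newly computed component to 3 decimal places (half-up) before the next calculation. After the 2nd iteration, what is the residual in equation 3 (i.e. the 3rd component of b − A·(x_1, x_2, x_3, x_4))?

-4.700

Iteration 1:
  x_1 = (-12 - (2)·1.000 - (1)·1.000 - (-4)·1.000) / (8) = -1.375
  x_2 = (5 - (-2)·1.000 - (-1)·1.000 - (-1)·1.000) / (7) = 1.286
  x_3 = (-9 - (3)·1.000 - (-2)·1.000 - (-2)·1.000) / (11) = -0.727
  x_4 = (7 - (-2)·1.000 - (-3)·1.000 - (-3)·1.000) / (10) = 1.500
Iteration 2:
  x_1 = (-12 - (2)·1.286 - (1)·-0.727 - (-4)·1.500) / (8) = -0.981
  x_2 = (5 - (-2)·-1.375 - (-1)·-0.727 - (-1)·1.500) / (7) = 0.432
  x_3 = (-9 - (3)·-1.375 - (-2)·1.286 - (-2)·1.500) / (11) = 0.063
  x_4 = (7 - (-2)·-1.375 - (-3)·1.286 - (-3)·-0.727) / (10) = 0.593
Residual b − A·x = (-2.707, 0.670, -4.700, 0.593)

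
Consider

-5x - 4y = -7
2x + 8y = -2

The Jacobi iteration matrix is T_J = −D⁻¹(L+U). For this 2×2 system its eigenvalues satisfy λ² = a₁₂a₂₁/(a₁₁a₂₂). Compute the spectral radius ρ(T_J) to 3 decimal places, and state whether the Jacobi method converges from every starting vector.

a₁₂a₂₁/(a₁₁a₂₂) = (-4)·(2) / ((-5)·(8)) = 0.200000
ρ = √|0.200000| = √0.200000 = 0.447
ρ < 1, so Jacobi converges

0.447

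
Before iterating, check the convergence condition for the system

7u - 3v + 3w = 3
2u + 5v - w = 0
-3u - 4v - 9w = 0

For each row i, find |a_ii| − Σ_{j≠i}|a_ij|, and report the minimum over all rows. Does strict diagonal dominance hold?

1

row 1: |7| − (3+3) = 1
row 2: |5| − (2+1) = 2
row 3: |-9| − (3+4) = 2
minimum over rows = 1 → strictly diagonally dominant (convergence guaranteed)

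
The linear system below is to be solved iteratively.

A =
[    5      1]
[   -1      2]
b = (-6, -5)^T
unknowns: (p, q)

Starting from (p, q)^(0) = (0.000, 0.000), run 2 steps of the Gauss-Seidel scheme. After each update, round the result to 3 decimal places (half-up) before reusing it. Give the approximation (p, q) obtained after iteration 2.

Iteration 1:
  p = (-6 - (1)·0.000) / (5) = -1.200
  q = (-5 - (-1)·-1.200) / (2) = -3.100
Iteration 2:
  p = (-6 - (1)·-3.100) / (5) = -0.580
  q = (-5 - (-1)·-0.580) / (2) = -2.790

(-0.580, -2.790)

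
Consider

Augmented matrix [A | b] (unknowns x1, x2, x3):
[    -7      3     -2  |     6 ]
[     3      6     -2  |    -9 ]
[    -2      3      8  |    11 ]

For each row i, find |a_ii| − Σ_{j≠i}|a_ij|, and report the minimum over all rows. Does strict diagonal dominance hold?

row 1: |-7| − (3+2) = 2
row 2: |6| − (3+2) = 1
row 3: |8| − (2+3) = 3
minimum over rows = 1 → strictly diagonally dominant (convergence guaranteed)

1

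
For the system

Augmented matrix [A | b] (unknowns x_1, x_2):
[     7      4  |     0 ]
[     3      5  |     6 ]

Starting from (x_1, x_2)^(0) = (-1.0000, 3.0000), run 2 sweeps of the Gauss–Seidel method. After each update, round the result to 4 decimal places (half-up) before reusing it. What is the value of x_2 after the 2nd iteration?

1.9641

Iteration 1:
  x_1 = (0 - (4)·3.0000) / (7) = -1.7143
  x_2 = (6 - (3)·-1.7143) / (5) = 2.2286
Iteration 2:
  x_1 = (0 - (4)·2.2286) / (7) = -1.2735
  x_2 = (6 - (3)·-1.2735) / (5) = 1.9641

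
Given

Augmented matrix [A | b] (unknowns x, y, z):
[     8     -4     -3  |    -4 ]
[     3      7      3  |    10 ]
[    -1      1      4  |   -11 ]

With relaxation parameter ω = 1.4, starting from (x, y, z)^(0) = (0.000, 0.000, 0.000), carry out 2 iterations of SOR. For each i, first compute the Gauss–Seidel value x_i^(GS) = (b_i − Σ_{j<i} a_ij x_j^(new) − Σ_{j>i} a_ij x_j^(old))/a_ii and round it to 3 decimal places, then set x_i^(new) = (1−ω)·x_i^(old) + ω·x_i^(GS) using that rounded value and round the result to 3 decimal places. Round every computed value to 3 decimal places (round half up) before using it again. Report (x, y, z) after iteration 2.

Iteration 1:
  x: GS value = (-4 - (-4)·0.000 - (-3)·0.000) / (8) = -0.500;  x ← (1−ω)·0.000 + ω·-0.500 = -0.700
  y: GS value = (10 - (3)·-0.700 - (3)·0.000) / (7) = 1.729;  y ← (1−ω)·0.000 + ω·1.729 = 2.421
  z: GS value = (-11 - (-1)·-0.700 - (1)·2.421) / (4) = -3.530;  z ← (1−ω)·0.000 + ω·-3.530 = -4.942
Iteration 2:
  x: GS value = (-4 - (-4)·2.421 - (-3)·-4.942) / (8) = -1.143;  x ← (1−ω)·-0.700 + ω·-1.143 = -1.320
  y: GS value = (10 - (3)·-1.320 - (3)·-4.942) / (7) = 4.112;  y ← (1−ω)·2.421 + ω·4.112 = 4.788
  z: GS value = (-11 - (-1)·-1.320 - (1)·4.788) / (4) = -4.277;  z ← (1−ω)·-4.942 + ω·-4.277 = -4.011

(-1.320, 4.788, -4.011)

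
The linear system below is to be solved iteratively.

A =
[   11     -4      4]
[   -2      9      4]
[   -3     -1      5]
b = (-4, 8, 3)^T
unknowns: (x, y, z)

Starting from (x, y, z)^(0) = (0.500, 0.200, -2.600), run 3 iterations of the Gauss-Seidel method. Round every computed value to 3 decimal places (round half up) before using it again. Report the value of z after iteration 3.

0.406

Iteration 1:
  x = (-4 - (-4)·0.200 - (4)·-2.600) / (11) = 0.655
  y = (8 - (-2)·0.655 - (4)·-2.600) / (9) = 2.190
  z = (3 - (-3)·0.655 - (-1)·2.190) / (5) = 1.431
Iteration 2:
  x = (-4 - (-4)·2.190 - (4)·1.431) / (11) = -0.088
  y = (8 - (-2)·-0.088 - (4)·1.431) / (9) = 0.233
  z = (3 - (-3)·-0.088 - (-1)·0.233) / (5) = 0.594
Iteration 3:
  x = (-4 - (-4)·0.233 - (4)·0.594) / (11) = -0.495
  y = (8 - (-2)·-0.495 - (4)·0.594) / (9) = 0.515
  z = (3 - (-3)·-0.495 - (-1)·0.515) / (5) = 0.406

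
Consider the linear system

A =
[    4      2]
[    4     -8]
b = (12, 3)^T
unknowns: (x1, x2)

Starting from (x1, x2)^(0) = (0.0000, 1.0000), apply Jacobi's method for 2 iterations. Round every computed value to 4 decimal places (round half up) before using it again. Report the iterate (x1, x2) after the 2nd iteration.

(3.1875, 0.8750)

Iteration 1:
  x1 = (12 - (2)·1.0000) / (4) = 2.5000
  x2 = (3 - (4)·0.0000) / (-8) = -0.3750
Iteration 2:
  x1 = (12 - (2)·-0.3750) / (4) = 3.1875
  x2 = (3 - (4)·2.5000) / (-8) = 0.8750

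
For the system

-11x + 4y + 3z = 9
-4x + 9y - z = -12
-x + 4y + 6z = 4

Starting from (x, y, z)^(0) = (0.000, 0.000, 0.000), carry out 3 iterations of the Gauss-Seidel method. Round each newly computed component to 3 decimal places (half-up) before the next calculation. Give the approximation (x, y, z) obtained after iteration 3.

Iteration 1:
  x = (9 - (4)·0.000 - (3)·0.000) / (-11) = -0.818
  y = (-12 - (-4)·-0.818 - (-1)·0.000) / (9) = -1.697
  z = (4 - (-1)·-0.818 - (4)·-1.697) / (6) = 1.662
Iteration 2:
  x = (9 - (4)·-1.697 - (3)·1.662) / (-11) = -0.982
  y = (-12 - (-4)·-0.982 - (-1)·1.662) / (9) = -1.585
  z = (4 - (-1)·-0.982 - (4)·-1.585) / (6) = 1.560
Iteration 3:
  x = (9 - (4)·-1.585 - (3)·1.560) / (-11) = -0.969
  y = (-12 - (-4)·-0.969 - (-1)·1.560) / (9) = -1.591
  z = (4 - (-1)·-0.969 - (4)·-1.591) / (6) = 1.566

(-0.969, -1.591, 1.566)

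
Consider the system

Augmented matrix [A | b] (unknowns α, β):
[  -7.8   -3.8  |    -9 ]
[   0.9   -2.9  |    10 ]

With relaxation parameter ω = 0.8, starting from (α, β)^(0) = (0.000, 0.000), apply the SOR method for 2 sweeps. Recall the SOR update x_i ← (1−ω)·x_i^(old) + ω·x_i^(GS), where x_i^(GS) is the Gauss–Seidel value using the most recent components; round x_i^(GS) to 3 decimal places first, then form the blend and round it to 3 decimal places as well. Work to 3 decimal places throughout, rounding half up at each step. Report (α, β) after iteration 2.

(2.093, -2.745)

Iteration 1:
  α: GS value = (-9 - (-3.8)·0.000) / (-7.8) = 1.154;  α ← (1−ω)·0.000 + ω·1.154 = 0.923
  β: GS value = (10 - (0.9)·0.923) / (-2.9) = -3.162;  β ← (1−ω)·0.000 + ω·-3.162 = -2.530
Iteration 2:
  α: GS value = (-9 - (-3.8)·-2.530) / (-7.8) = 2.386;  α ← (1−ω)·0.923 + ω·2.386 = 2.093
  β: GS value = (10 - (0.9)·2.093) / (-2.9) = -2.799;  β ← (1−ω)·-2.530 + ω·-2.799 = -2.745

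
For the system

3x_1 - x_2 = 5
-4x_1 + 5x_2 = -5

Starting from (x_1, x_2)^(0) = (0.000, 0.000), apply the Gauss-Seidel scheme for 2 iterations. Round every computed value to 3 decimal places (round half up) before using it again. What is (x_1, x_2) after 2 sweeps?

Iteration 1:
  x_1 = (5 - (-1)·0.000) / (3) = 1.667
  x_2 = (-5 - (-4)·1.667) / (5) = 0.334
Iteration 2:
  x_1 = (5 - (-1)·0.334) / (3) = 1.778
  x_2 = (-5 - (-4)·1.778) / (5) = 0.422

(1.778, 0.422)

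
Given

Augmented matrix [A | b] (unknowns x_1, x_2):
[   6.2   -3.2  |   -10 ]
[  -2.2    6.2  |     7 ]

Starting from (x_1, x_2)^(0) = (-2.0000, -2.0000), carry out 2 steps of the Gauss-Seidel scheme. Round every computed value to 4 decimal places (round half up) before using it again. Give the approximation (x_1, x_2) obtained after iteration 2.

Iteration 1:
  x_1 = (-10 - (-3.2)·-2.0000) / (6.2) = -2.6452
  x_2 = (7 - (-2.2)·-2.6452) / (6.2) = 0.1904
Iteration 2:
  x_1 = (-10 - (-3.2)·0.1904) / (6.2) = -1.5146
  x_2 = (7 - (-2.2)·-1.5146) / (6.2) = 0.5916

(-1.5146, 0.5916)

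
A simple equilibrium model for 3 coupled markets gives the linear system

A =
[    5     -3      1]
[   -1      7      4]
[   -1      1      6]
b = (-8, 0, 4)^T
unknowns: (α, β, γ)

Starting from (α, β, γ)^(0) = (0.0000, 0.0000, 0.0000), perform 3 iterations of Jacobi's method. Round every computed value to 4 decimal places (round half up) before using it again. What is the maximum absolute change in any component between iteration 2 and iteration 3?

0.3124

Iteration 1:
  α = (-8 - (-3)·0.0000 - (1)·0.0000) / (5) = -1.6000
  β = (0 - (-1)·0.0000 - (4)·0.0000) / (7) = 0.0000
  γ = (4 - (-1)·0.0000 - (1)·0.0000) / (6) = 0.6667
Iteration 2:
  α = (-8 - (-3)·0.0000 - (1)·0.6667) / (5) = -1.7333
  β = (0 - (-1)·-1.6000 - (4)·0.6667) / (7) = -0.6095
  γ = (4 - (-1)·-1.6000 - (1)·0.0000) / (6) = 0.4000
Iteration 3:
  α = (-8 - (-3)·-0.6095 - (1)·0.4000) / (5) = -2.0457
  β = (0 - (-1)·-1.7333 - (4)·0.4000) / (7) = -0.4762
  γ = (4 - (-1)·-1.7333 - (1)·-0.6095) / (6) = 0.4794
Change: (-0.3124, 0.1333, 0.0794) → max |·| = 0.3124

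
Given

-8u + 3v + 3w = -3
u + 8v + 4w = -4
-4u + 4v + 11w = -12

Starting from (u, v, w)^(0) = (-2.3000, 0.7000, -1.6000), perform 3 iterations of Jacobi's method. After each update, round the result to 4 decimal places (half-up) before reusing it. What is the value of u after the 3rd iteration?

0.1107

Iteration 1:
  u = (-3 - (3)·0.7000 - (3)·-1.6000) / (-8) = 0.0375
  v = (-4 - (1)·-2.3000 - (4)·-1.6000) / (8) = 0.5875
  w = (-12 - (-4)·-2.3000 - (4)·0.7000) / (11) = -2.1818
Iteration 2:
  u = (-3 - (3)·0.5875 - (3)·-2.1818) / (-8) = -0.2229
  v = (-4 - (1)·0.0375 - (4)·-2.1818) / (8) = 0.5862
  w = (-12 - (-4)·0.0375 - (4)·0.5875) / (11) = -1.2909
Iteration 3:
  u = (-3 - (3)·0.5862 - (3)·-1.2909) / (-8) = 0.1107
  v = (-4 - (1)·-0.2229 - (4)·-1.2909) / (8) = 0.1733
  w = (-12 - (-4)·-0.2229 - (4)·0.5862) / (11) = -1.3851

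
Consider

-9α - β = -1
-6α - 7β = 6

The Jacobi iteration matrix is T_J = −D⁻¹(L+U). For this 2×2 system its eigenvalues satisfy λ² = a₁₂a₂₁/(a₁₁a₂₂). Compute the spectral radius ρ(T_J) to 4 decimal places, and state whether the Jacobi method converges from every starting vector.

a₁₂a₂₁/(a₁₁a₂₂) = (-1)·(-6) / ((-9)·(-7)) = 0.095238
ρ = √|0.095238| = √0.095238 = 0.3086
ρ < 1, so Jacobi converges

0.3086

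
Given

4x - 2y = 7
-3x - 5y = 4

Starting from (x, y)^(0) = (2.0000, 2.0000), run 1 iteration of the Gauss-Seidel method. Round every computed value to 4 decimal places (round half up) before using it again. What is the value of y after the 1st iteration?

-2.4500

Iteration 1:
  x = (7 - (-2)·2.0000) / (4) = 2.7500
  y = (4 - (-3)·2.7500) / (-5) = -2.4500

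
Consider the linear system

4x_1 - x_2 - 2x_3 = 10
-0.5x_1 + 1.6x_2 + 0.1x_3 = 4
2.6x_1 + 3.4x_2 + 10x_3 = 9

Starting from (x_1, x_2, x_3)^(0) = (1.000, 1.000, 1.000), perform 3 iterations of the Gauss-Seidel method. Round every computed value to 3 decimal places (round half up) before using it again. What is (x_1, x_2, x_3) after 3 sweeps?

Iteration 1:
  x_1 = (10 - (-1)·1.000 - (-2)·1.000) / (4) = 3.250
  x_2 = (4 - (-0.5)·3.250 - (0.1)·1.000) / (1.6) = 3.453
  x_3 = (9 - (2.6)·3.250 - (3.4)·3.453) / (10) = -1.119
Iteration 2:
  x_1 = (10 - (-1)·3.453 - (-2)·-1.119) / (4) = 2.804
  x_2 = (4 - (-0.5)·2.804 - (0.1)·-1.119) / (1.6) = 3.446
  x_3 = (9 - (2.6)·2.804 - (3.4)·3.446) / (10) = -1.001
Iteration 3:
  x_1 = (10 - (-1)·3.446 - (-2)·-1.001) / (4) = 2.861
  x_2 = (4 - (-0.5)·2.861 - (0.1)·-1.001) / (1.6) = 3.457
  x_3 = (9 - (2.6)·2.861 - (3.4)·3.457) / (10) = -1.019

(2.861, 3.457, -1.019)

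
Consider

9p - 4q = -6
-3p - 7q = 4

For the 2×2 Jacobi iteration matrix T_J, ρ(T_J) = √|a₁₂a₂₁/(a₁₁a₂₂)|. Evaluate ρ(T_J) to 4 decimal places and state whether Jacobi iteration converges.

0.4364

a₁₂a₂₁/(a₁₁a₂₂) = (-4)·(-3) / ((9)·(-7)) = -0.190476
ρ = √|-0.190476| = √0.190476 = 0.4364
ρ < 1, so Jacobi converges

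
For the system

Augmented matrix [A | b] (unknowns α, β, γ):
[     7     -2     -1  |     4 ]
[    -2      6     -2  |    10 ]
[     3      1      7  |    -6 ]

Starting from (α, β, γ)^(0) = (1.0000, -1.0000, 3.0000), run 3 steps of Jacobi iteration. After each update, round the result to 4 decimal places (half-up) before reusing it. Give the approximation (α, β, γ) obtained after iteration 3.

(0.7794, 1.5578, -1.6171)

Iteration 1:
  α = (4 - (-2)·-1.0000 - (-1)·3.0000) / (7) = 0.7143
  β = (10 - (-2)·1.0000 - (-2)·3.0000) / (6) = 3.0000
  γ = (-6 - (3)·1.0000 - (1)·-1.0000) / (7) = -1.1429
Iteration 2:
  α = (4 - (-2)·3.0000 - (-1)·-1.1429) / (7) = 1.2653
  β = (10 - (-2)·0.7143 - (-2)·-1.1429) / (6) = 1.5238
  γ = (-6 - (3)·0.7143 - (1)·3.0000) / (7) = -1.5918
Iteration 3:
  α = (4 - (-2)·1.5238 - (-1)·-1.5918) / (7) = 0.7794
  β = (10 - (-2)·1.2653 - (-2)·-1.5918) / (6) = 1.5578
  γ = (-6 - (3)·1.2653 - (1)·1.5238) / (7) = -1.6171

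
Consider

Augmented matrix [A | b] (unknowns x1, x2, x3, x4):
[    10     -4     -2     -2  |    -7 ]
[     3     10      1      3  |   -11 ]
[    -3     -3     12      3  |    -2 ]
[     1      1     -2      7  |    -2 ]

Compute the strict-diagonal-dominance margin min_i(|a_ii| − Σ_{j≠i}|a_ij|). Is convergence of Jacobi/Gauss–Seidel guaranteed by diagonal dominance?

2

row 1: |10| − (4+2+2) = 2
row 2: |10| − (3+1+3) = 3
row 3: |12| − (3+3+3) = 3
row 4: |7| − (1+1+2) = 3
minimum over rows = 2 → strictly diagonally dominant (convergence guaranteed)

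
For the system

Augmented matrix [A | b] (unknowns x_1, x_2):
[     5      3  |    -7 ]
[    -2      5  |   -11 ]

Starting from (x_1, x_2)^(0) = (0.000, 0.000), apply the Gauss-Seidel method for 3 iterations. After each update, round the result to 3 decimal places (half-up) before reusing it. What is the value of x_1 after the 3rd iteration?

-0.141

Iteration 1:
  x_1 = (-7 - (3)·0.000) / (5) = -1.400
  x_2 = (-11 - (-2)·-1.400) / (5) = -2.760
Iteration 2:
  x_1 = (-7 - (3)·-2.760) / (5) = 0.256
  x_2 = (-11 - (-2)·0.256) / (5) = -2.098
Iteration 3:
  x_1 = (-7 - (3)·-2.098) / (5) = -0.141
  x_2 = (-11 - (-2)·-0.141) / (5) = -2.256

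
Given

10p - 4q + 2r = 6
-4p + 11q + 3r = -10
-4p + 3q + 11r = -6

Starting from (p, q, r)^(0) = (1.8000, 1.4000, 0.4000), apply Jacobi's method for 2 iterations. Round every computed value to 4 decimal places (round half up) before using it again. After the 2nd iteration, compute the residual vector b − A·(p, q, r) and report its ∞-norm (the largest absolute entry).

2.9408

Iteration 1:
  p = (6 - (-4)·1.4000 - (2)·0.4000) / (10) = 1.0800
  q = (-10 - (-4)·1.8000 - (3)·0.4000) / (11) = -0.3636
  r = (-6 - (-4)·1.8000 - (3)·1.4000) / (11) = -0.2727
Iteration 2:
  p = (6 - (-4)·-0.3636 - (2)·-0.2727) / (10) = 0.5091
  q = (-10 - (-4)·1.0800 - (3)·-0.2727) / (11) = -0.4420
  r = (-6 - (-4)·1.0800 - (3)·-0.3636) / (11) = -0.0536
Residual b − A·x = (-0.7518, -2.9408, -2.0480); ∞-norm = 2.9408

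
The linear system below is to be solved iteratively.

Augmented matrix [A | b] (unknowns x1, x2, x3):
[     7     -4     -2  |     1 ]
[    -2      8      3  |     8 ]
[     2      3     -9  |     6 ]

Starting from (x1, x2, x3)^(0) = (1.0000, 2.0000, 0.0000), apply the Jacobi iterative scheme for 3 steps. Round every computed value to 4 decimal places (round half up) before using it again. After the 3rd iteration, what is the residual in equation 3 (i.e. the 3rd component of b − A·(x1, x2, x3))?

0.1840

Iteration 1:
  x1 = (1 - (-4)·2.0000 - (-2)·0.0000) / (7) = 1.2857
  x2 = (8 - (-2)·1.0000 - (3)·0.0000) / (8) = 1.2500
  x3 = (6 - (2)·1.0000 - (3)·2.0000) / (-9) = 0.2222
Iteration 2:
  x1 = (1 - (-4)·1.2500 - (-2)·0.2222) / (7) = 0.9206
  x2 = (8 - (-2)·1.2857 - (3)·0.2222) / (8) = 1.2381
  x3 = (6 - (2)·1.2857 - (3)·1.2500) / (-9) = 0.0357
Iteration 3:
  x1 = (1 - (-4)·1.2381 - (-2)·0.0357) / (7) = 0.8605
  x2 = (8 - (-2)·0.9206 - (3)·0.0357) / (8) = 1.2168
  x3 = (6 - (2)·0.9206 - (3)·1.2381) / (-9) = -0.0494
Residual b − A·x = (-0.2551, 0.1348, 0.1840)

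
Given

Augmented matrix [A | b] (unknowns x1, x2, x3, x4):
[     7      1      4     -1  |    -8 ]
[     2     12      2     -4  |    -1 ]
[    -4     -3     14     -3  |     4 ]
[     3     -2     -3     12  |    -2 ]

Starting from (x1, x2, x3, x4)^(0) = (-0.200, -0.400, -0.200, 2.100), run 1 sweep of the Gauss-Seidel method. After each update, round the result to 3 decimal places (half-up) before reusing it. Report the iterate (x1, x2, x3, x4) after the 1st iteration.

Iteration 1:
  x1 = (-8 - (1)·-0.400 - (4)·-0.200 - (-1)·2.100) / (7) = -0.671
  x2 = (-1 - (2)·-0.671 - (2)·-0.200 - (-4)·2.100) / (12) = 0.762
  x3 = (4 - (-4)·-0.671 - (-3)·0.762 - (-3)·2.100) / (14) = 0.707
  x4 = (-2 - (3)·-0.671 - (-2)·0.762 - (-3)·0.707) / (12) = 0.305

(-0.671, 0.762, 0.707, 0.305)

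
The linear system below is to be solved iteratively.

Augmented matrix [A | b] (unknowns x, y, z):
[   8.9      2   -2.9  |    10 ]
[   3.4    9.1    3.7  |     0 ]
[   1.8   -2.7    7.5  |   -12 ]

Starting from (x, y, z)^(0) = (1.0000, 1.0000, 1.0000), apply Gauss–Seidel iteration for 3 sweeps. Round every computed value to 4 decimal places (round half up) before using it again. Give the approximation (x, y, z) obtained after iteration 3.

(0.4831, 0.4301, -1.5611)

Iteration 1:
  x = (10 - (2)·1.0000 - (-2.9)·1.0000) / (8.9) = 1.2247
  y = (0 - (3.4)·1.2247 - (3.7)·1.0000) / (9.1) = -0.8642
  z = (-12 - (1.8)·1.2247 - (-2.7)·-0.8642) / (7.5) = -2.2050
Iteration 2:
  x = (10 - (2)·-0.8642 - (-2.9)·-2.2050) / (8.9) = 0.5993
  y = (0 - (3.4)·0.5993 - (3.7)·-2.2050) / (9.1) = 0.6726
  z = (-12 - (1.8)·0.5993 - (-2.7)·0.6726) / (7.5) = -1.5017
Iteration 3:
  x = (10 - (2)·0.6726 - (-2.9)·-1.5017) / (8.9) = 0.4831
  y = (0 - (3.4)·0.4831 - (3.7)·-1.5017) / (9.1) = 0.4301
  z = (-12 - (1.8)·0.4831 - (-2.7)·0.4301) / (7.5) = -1.5611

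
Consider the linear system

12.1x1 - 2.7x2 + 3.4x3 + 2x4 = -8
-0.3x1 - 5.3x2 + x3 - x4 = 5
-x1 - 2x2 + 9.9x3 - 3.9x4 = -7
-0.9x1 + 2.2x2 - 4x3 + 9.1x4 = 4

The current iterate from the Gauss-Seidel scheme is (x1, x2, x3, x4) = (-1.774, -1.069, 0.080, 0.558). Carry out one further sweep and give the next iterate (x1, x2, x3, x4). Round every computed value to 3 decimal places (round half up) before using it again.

One sweep:
  x1 = (-8 - (-2.7)·-1.069 - (3.4)·0.080 - (2)·0.558) / (12.1) = -1.014
  x2 = (5 - (-0.3)·-1.014 - (1)·0.080 - (-1)·0.558) / (-5.3) = -0.976
  x3 = (-7 - (-1)·-1.014 - (-2)·-0.976 - (-3.9)·0.558) / (9.9) = -0.787
  x4 = (4 - (-0.9)·-1.014 - (2.2)·-0.976 - (-4)·-0.787) / (9.1) = 0.229

(-1.014, -0.976, -0.787, 0.229)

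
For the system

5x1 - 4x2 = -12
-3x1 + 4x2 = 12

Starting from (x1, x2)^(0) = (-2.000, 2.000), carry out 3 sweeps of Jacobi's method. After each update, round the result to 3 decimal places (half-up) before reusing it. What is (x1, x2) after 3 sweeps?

Iteration 1:
  x1 = (-12 - (-4)·2.000) / (5) = -0.800
  x2 = (12 - (-3)·-2.000) / (4) = 1.500
Iteration 2:
  x1 = (-12 - (-4)·1.500) / (5) = -1.200
  x2 = (12 - (-3)·-0.800) / (4) = 2.400
Iteration 3:
  x1 = (-12 - (-4)·2.400) / (5) = -0.480
  x2 = (12 - (-3)·-1.200) / (4) = 2.100

(-0.480, 2.100)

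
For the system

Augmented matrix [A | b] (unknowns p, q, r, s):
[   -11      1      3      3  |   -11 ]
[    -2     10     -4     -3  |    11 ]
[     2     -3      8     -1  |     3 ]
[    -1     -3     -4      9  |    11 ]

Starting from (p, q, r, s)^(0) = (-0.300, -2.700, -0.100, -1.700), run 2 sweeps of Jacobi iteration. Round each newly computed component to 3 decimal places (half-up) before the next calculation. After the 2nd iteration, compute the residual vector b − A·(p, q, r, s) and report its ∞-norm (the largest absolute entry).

8.942

Iteration 1:
  p = (-11 - (1)·-2.700 - (3)·-0.100 - (3)·-1.700) / (-11) = 0.264
  q = (11 - (-2)·-0.300 - (-4)·-0.100 - (-3)·-1.700) / (10) = 0.490
  r = (3 - (2)·-0.300 - (-3)·-2.700 - (-1)·-1.700) / (8) = -0.775
  s = (11 - (-1)·-0.300 - (-3)·-2.700 - (-4)·-0.100) / (9) = 0.244
Iteration 2:
  p = (-11 - (1)·0.490 - (3)·-0.775 - (3)·0.244) / (-11) = 0.900
  q = (11 - (-2)·0.264 - (-4)·-0.775 - (-3)·0.244) / (10) = 0.916
  r = (3 - (2)·0.264 - (-3)·0.490 - (-1)·0.244) / (8) = 0.523
  s = (11 - (-1)·0.264 - (-3)·0.490 - (-4)·-0.775) / (9) = 1.070
Residual b − A·x = (-6.795, 8.942, 0.834, 7.110); ∞-norm = 8.942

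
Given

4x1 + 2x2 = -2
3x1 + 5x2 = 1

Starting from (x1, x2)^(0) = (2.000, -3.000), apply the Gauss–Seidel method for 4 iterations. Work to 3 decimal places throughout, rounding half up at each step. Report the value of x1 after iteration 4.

-0.807

Iteration 1:
  x1 = (-2 - (2)·-3.000) / (4) = 1.000
  x2 = (1 - (3)·1.000) / (5) = -0.400
Iteration 2:
  x1 = (-2 - (2)·-0.400) / (4) = -0.300
  x2 = (1 - (3)·-0.300) / (5) = 0.380
Iteration 3:
  x1 = (-2 - (2)·0.380) / (4) = -0.690
  x2 = (1 - (3)·-0.690) / (5) = 0.614
Iteration 4:
  x1 = (-2 - (2)·0.614) / (4) = -0.807
  x2 = (1 - (3)·-0.807) / (5) = 0.684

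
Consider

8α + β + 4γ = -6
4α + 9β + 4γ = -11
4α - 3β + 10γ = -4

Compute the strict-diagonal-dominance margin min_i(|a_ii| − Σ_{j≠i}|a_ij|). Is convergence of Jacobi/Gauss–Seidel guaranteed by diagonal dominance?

1

row 1: |8| − (1+4) = 3
row 2: |9| − (4+4) = 1
row 3: |10| − (4+3) = 3
minimum over rows = 1 → strictly diagonally dominant (convergence guaranteed)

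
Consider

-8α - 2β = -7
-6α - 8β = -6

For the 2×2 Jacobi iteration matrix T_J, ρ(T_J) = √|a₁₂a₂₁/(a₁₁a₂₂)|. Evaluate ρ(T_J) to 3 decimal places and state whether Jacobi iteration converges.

a₁₂a₂₁/(a₁₁a₂₂) = (-2)·(-6) / ((-8)·(-8)) = 0.187500
ρ = √|0.187500| = √0.187500 = 0.433
ρ < 1, so Jacobi converges

0.433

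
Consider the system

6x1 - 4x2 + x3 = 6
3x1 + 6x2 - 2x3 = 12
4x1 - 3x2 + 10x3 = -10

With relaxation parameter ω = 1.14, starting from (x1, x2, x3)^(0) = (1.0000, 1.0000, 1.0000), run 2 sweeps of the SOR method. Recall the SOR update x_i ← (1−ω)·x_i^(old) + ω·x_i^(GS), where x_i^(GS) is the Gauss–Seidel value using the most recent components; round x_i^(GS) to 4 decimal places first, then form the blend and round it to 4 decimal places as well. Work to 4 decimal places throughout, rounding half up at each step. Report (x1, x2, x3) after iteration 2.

(2.4289, 0.1208, -2.0046)

Iteration 1:
  x1: GS value = (6 - (-4)·1.0000 - (1)·1.0000) / (6) = 1.5000;  x1 ← (1−ω)·1.0000 + ω·1.5000 = 1.5700
  x2: GS value = (12 - (3)·1.5700 - (-2)·1.0000) / (6) = 1.5483;  x2 ← (1−ω)·1.0000 + ω·1.5483 = 1.6251
  x3: GS value = (-10 - (4)·1.5700 - (-3)·1.6251) / (10) = -1.1405;  x3 ← (1−ω)·1.0000 + ω·-1.1405 = -1.4402
Iteration 2:
  x1: GS value = (6 - (-4)·1.6251 - (1)·-1.4402) / (6) = 2.3234;  x1 ← (1−ω)·1.5700 + ω·2.3234 = 2.4289
  x2: GS value = (12 - (3)·2.4289 - (-2)·-1.4402) / (6) = 0.3055;  x2 ← (1−ω)·1.6251 + ω·0.3055 = 0.1208
  x3: GS value = (-10 - (4)·2.4289 - (-3)·0.1208) / (10) = -1.9353;  x3 ← (1−ω)·-1.4402 + ω·-1.9353 = -2.0046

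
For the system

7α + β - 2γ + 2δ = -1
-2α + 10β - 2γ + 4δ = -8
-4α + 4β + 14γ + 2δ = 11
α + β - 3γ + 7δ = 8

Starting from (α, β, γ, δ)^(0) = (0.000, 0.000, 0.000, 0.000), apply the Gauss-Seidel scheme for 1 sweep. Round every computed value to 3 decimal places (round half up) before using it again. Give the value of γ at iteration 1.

0.982

Iteration 1:
  α = (-1 - (1)·0.000 - (-2)·0.000 - (2)·0.000) / (7) = -0.143
  β = (-8 - (-2)·-0.143 - (-2)·0.000 - (4)·0.000) / (10) = -0.829
  γ = (11 - (-4)·-0.143 - (4)·-0.829 - (2)·0.000) / (14) = 0.982
  δ = (8 - (1)·-0.143 - (1)·-0.829 - (-3)·0.982) / (7) = 1.703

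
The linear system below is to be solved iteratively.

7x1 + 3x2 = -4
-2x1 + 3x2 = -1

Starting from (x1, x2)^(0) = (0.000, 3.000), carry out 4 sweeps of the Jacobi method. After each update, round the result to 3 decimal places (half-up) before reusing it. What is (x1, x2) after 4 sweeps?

Iteration 1:
  x1 = (-4 - (3)·3.000) / (7) = -1.857
  x2 = (-1 - (-2)·0.000) / (3) = -0.333
Iteration 2:
  x1 = (-4 - (3)·-0.333) / (7) = -0.429
  x2 = (-1 - (-2)·-1.857) / (3) = -1.571
Iteration 3:
  x1 = (-4 - (3)·-1.571) / (7) = 0.102
  x2 = (-1 - (-2)·-0.429) / (3) = -0.619
Iteration 4:
  x1 = (-4 - (3)·-0.619) / (7) = -0.306
  x2 = (-1 - (-2)·0.102) / (3) = -0.265

(-0.306, -0.265)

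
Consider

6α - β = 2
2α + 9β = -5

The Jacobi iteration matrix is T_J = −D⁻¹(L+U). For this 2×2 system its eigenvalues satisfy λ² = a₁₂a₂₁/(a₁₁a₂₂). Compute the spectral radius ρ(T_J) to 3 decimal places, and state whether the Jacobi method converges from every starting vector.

0.192

a₁₂a₂₁/(a₁₁a₂₂) = (-1)·(2) / ((6)·(9)) = -0.037037
ρ = √|-0.037037| = √0.037037 = 0.192
ρ < 1, so Jacobi converges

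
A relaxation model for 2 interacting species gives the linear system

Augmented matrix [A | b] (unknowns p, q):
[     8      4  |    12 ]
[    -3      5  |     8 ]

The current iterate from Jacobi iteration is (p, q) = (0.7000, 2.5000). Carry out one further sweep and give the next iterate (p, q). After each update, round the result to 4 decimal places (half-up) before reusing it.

(0.2500, 2.0200)

One sweep:
  p = (12 - (4)·2.5000) / (8) = 0.2500
  q = (8 - (-3)·0.7000) / (5) = 2.0200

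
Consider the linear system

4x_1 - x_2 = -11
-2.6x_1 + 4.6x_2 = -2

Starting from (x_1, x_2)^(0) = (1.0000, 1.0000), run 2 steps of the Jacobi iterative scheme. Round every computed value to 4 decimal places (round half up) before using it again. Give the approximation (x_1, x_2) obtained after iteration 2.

Iteration 1:
  x_1 = (-11 - (-1)·1.0000) / (4) = -2.5000
  x_2 = (-2 - (-2.6)·1.0000) / (4.6) = 0.1304
Iteration 2:
  x_1 = (-11 - (-1)·0.1304) / (4) = -2.7174
  x_2 = (-2 - (-2.6)·-2.5000) / (4.6) = -1.8478

(-2.7174, -1.8478)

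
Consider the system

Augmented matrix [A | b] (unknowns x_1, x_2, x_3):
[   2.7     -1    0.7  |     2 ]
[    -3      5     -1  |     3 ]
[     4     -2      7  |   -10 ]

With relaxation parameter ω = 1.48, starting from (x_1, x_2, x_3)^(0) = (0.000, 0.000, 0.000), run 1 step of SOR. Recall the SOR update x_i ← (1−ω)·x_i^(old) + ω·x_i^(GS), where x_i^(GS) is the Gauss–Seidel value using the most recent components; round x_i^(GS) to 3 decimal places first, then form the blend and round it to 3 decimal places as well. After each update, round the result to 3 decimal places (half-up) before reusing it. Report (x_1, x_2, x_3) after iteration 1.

Iteration 1:
  x_1: GS value = (2 - (-1)·0.000 - (0.7)·0.000) / (2.7) = 0.741;  x_1 ← (1−ω)·0.000 + ω·0.741 = 1.097
  x_2: GS value = (3 - (-3)·1.097 - (-1)·0.000) / (5) = 1.258;  x_2 ← (1−ω)·0.000 + ω·1.258 = 1.862
  x_3: GS value = (-10 - (4)·1.097 - (-2)·1.862) / (7) = -1.523;  x_3 ← (1−ω)·0.000 + ω·-1.523 = -2.254

(1.097, 1.862, -2.254)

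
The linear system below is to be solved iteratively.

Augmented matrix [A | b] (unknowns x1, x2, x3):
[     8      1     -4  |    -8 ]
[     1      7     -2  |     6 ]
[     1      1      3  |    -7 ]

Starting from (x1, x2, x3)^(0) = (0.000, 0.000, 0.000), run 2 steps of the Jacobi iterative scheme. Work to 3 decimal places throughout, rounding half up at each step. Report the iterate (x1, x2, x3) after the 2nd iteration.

(-2.274, 0.333, -2.286)

Iteration 1:
  x1 = (-8 - (1)·0.000 - (-4)·0.000) / (8) = -1.000
  x2 = (6 - (1)·0.000 - (-2)·0.000) / (7) = 0.857
  x3 = (-7 - (1)·0.000 - (1)·0.000) / (3) = -2.333
Iteration 2:
  x1 = (-8 - (1)·0.857 - (-4)·-2.333) / (8) = -2.274
  x2 = (6 - (1)·-1.000 - (-2)·-2.333) / (7) = 0.333
  x3 = (-7 - (1)·-1.000 - (1)·0.857) / (3) = -2.286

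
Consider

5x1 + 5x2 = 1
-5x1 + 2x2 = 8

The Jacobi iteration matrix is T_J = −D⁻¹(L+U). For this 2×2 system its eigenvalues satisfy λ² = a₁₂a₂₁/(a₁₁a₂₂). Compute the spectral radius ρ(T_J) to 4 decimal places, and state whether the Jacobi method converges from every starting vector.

a₁₂a₂₁/(a₁₁a₂₂) = (5)·(-5) / ((5)·(2)) = -2.500000
ρ = √|-2.500000| = √2.500000 = 1.5811
ρ > 1, so Jacobi diverges

1.5811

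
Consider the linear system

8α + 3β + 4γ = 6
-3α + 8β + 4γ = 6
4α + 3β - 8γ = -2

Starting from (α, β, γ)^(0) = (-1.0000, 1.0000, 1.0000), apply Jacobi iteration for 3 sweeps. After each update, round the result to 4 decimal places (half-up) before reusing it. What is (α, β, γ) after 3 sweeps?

(0.4395, 0.9551, 0.8574)

Iteration 1:
  α = (6 - (3)·1.0000 - (4)·1.0000) / (8) = -0.1250
  β = (6 - (-3)·-1.0000 - (4)·1.0000) / (8) = -0.1250
  γ = (-2 - (4)·-1.0000 - (3)·1.0000) / (-8) = 0.1250
Iteration 2:
  α = (6 - (3)·-0.1250 - (4)·0.1250) / (8) = 0.7344
  β = (6 - (-3)·-0.1250 - (4)·0.1250) / (8) = 0.6406
  γ = (-2 - (4)·-0.1250 - (3)·-0.1250) / (-8) = 0.1406
Iteration 3:
  α = (6 - (3)·0.6406 - (4)·0.1406) / (8) = 0.4395
  β = (6 - (-3)·0.7344 - (4)·0.1406) / (8) = 0.9551
  γ = (-2 - (4)·0.7344 - (3)·0.6406) / (-8) = 0.8574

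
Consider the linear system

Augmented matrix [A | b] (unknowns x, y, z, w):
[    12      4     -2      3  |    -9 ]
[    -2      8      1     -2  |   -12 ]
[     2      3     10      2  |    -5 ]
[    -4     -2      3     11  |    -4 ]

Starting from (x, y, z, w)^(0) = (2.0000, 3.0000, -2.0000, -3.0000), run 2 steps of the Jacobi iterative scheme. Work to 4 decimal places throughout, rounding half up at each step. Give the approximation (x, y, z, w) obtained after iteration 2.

(-0.8136, -1.3197, -0.0742, -0.7939)

Iteration 1:
  x = (-9 - (4)·3.0000 - (-2)·-2.0000 - (3)·-3.0000) / (12) = -1.3333
  y = (-12 - (-2)·2.0000 - (1)·-2.0000 - (-2)·-3.0000) / (8) = -1.5000
  z = (-5 - (2)·2.0000 - (3)·3.0000 - (2)·-3.0000) / (10) = -1.2000
  w = (-4 - (-4)·2.0000 - (-2)·3.0000 - (3)·-2.0000) / (11) = 1.4545
Iteration 2:
  x = (-9 - (4)·-1.5000 - (-2)·-1.2000 - (3)·1.4545) / (12) = -0.8136
  y = (-12 - (-2)·-1.3333 - (1)·-1.2000 - (-2)·1.4545) / (8) = -1.3197
  z = (-5 - (2)·-1.3333 - (3)·-1.5000 - (2)·1.4545) / (10) = -0.0742
  w = (-4 - (-4)·-1.3333 - (-2)·-1.5000 - (3)·-1.2000) / (11) = -0.7939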